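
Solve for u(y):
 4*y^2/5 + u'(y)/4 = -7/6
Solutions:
 u(y) = C1 - 16*y^3/15 - 14*y/3


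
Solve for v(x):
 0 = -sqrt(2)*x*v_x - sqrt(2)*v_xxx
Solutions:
 v(x) = C1 + Integral(C2*airyai(-x) + C3*airybi(-x), x)


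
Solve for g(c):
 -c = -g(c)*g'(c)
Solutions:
 g(c) = -sqrt(C1 + c^2)
 g(c) = sqrt(C1 + c^2)


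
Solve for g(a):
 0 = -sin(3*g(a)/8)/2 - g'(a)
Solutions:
 a/2 + 4*log(cos(3*g(a)/8) - 1)/3 - 4*log(cos(3*g(a)/8) + 1)/3 = C1


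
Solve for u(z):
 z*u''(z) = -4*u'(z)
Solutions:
 u(z) = C1 + C2/z^3


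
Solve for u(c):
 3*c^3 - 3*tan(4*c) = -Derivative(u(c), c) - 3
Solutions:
 u(c) = C1 - 3*c^4/4 - 3*c - 3*log(cos(4*c))/4


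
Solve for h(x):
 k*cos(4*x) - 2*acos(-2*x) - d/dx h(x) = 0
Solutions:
 h(x) = C1 + k*sin(4*x)/4 - 2*x*acos(-2*x) - sqrt(1 - 4*x^2)


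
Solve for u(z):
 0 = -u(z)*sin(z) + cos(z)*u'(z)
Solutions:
 u(z) = C1/cos(z)


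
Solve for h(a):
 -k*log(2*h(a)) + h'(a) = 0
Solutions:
 Integral(1/(log(_y) + log(2)), (_y, h(a))) = C1 + a*k


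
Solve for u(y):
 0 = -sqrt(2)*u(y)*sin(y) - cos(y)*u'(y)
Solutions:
 u(y) = C1*cos(y)^(sqrt(2))


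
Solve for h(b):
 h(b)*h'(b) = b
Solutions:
 h(b) = -sqrt(C1 + b^2)
 h(b) = sqrt(C1 + b^2)


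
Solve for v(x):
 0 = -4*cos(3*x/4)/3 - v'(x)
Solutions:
 v(x) = C1 - 16*sin(3*x/4)/9


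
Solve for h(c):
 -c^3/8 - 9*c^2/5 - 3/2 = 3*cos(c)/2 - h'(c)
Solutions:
 h(c) = C1 + c^4/32 + 3*c^3/5 + 3*c/2 + 3*sin(c)/2


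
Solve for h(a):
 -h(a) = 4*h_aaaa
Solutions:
 h(a) = (C1*sin(a/2) + C2*cos(a/2))*exp(-a/2) + (C3*sin(a/2) + C4*cos(a/2))*exp(a/2)


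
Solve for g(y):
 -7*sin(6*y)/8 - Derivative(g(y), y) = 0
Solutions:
 g(y) = C1 + 7*cos(6*y)/48


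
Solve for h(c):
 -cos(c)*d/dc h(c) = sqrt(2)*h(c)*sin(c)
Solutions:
 h(c) = C1*cos(c)^(sqrt(2))


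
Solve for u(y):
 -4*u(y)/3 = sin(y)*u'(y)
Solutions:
 u(y) = C1*(cos(y) + 1)^(2/3)/(cos(y) - 1)^(2/3)


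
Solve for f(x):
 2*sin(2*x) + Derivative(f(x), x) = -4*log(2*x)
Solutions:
 f(x) = C1 - 4*x*log(x) - 4*x*log(2) + 4*x + cos(2*x)


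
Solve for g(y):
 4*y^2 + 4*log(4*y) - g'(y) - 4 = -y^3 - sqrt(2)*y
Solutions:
 g(y) = C1 + y^4/4 + 4*y^3/3 + sqrt(2)*y^2/2 + 4*y*log(y) - 8*y + y*log(256)


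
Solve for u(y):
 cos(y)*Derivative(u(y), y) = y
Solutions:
 u(y) = C1 + Integral(y/cos(y), y)


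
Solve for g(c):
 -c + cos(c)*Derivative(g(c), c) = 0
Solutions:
 g(c) = C1 + Integral(c/cos(c), c)


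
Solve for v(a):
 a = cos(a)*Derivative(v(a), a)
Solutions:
 v(a) = C1 + Integral(a/cos(a), a)


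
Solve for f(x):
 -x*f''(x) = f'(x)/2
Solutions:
 f(x) = C1 + C2*sqrt(x)


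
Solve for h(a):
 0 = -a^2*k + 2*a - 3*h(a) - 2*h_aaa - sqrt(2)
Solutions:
 h(a) = C3*exp(-2^(2/3)*3^(1/3)*a/2) - a^2*k/3 + 2*a/3 + (C1*sin(2^(2/3)*3^(5/6)*a/4) + C2*cos(2^(2/3)*3^(5/6)*a/4))*exp(2^(2/3)*3^(1/3)*a/4) - sqrt(2)/3


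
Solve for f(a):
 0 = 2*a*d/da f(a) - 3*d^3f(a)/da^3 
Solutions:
 f(a) = C1 + Integral(C2*airyai(2^(1/3)*3^(2/3)*a/3) + C3*airybi(2^(1/3)*3^(2/3)*a/3), a)


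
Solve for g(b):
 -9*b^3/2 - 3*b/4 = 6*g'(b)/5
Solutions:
 g(b) = C1 - 15*b^4/16 - 5*b^2/16


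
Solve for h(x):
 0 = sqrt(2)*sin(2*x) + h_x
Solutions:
 h(x) = C1 + sqrt(2)*cos(2*x)/2


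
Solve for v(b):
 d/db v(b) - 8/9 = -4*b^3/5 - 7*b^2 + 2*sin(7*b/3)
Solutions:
 v(b) = C1 - b^4/5 - 7*b^3/3 + 8*b/9 - 6*cos(7*b/3)/7


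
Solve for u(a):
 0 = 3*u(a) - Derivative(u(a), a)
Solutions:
 u(a) = C1*exp(3*a)


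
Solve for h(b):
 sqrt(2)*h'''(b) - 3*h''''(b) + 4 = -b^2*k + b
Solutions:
 h(b) = C1 + C2*b + C3*b^2 + C4*exp(sqrt(2)*b/3) - sqrt(2)*b^5*k/120 + b^4*(-6*k + sqrt(2))/48 + b^3*(-9*sqrt(2)*k - 4*sqrt(2) + 3)/12


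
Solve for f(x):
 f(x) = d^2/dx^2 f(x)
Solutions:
 f(x) = C1*exp(-x) + C2*exp(x)


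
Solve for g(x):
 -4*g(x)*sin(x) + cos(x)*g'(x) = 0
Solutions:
 g(x) = C1/cos(x)^4


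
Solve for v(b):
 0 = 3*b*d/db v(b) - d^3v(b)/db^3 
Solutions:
 v(b) = C1 + Integral(C2*airyai(3^(1/3)*b) + C3*airybi(3^(1/3)*b), b)


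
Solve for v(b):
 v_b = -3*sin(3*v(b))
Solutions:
 v(b) = -acos((-C1 - exp(18*b))/(C1 - exp(18*b)))/3 + 2*pi/3
 v(b) = acos((-C1 - exp(18*b))/(C1 - exp(18*b)))/3


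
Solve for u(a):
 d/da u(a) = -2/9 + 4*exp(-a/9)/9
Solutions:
 u(a) = C1 - 2*a/9 - 4*exp(-a/9)


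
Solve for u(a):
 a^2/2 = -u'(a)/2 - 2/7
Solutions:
 u(a) = C1 - a^3/3 - 4*a/7


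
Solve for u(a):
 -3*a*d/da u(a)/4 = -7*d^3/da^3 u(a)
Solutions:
 u(a) = C1 + Integral(C2*airyai(294^(1/3)*a/14) + C3*airybi(294^(1/3)*a/14), a)


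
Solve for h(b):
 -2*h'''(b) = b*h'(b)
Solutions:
 h(b) = C1 + Integral(C2*airyai(-2^(2/3)*b/2) + C3*airybi(-2^(2/3)*b/2), b)


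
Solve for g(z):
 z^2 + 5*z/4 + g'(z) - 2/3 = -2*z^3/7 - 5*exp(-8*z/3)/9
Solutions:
 g(z) = C1 - z^4/14 - z^3/3 - 5*z^2/8 + 2*z/3 + 5*exp(-8*z/3)/24


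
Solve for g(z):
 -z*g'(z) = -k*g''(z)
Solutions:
 g(z) = C1 + C2*erf(sqrt(2)*z*sqrt(-1/k)/2)/sqrt(-1/k)


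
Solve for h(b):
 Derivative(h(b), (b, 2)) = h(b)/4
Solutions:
 h(b) = C1*exp(-b/2) + C2*exp(b/2)


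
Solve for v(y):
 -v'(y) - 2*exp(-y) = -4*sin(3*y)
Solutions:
 v(y) = C1 - 4*cos(3*y)/3 + 2*exp(-y)


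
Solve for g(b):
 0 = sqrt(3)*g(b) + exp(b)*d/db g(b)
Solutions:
 g(b) = C1*exp(sqrt(3)*exp(-b))


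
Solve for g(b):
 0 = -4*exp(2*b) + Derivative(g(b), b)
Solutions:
 g(b) = C1 + 2*exp(2*b)


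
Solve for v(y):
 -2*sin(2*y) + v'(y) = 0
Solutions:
 v(y) = C1 - cos(2*y)


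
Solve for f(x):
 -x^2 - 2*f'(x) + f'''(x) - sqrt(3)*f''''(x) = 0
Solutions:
 f(x) = C1 + C2*exp(x*((sqrt(237) + 80*sqrt(3)/9)^(-1/3) + 2*sqrt(3) + 3*(sqrt(237) + 80*sqrt(3)/9)^(1/3))/18)*sin(sqrt(3)*x*(-3*(sqrt(237) + 80*sqrt(3)/9)^(1/3) + (sqrt(237) + 80*sqrt(3)/9)^(-1/3))/18) + C3*exp(x*((sqrt(237) + 80*sqrt(3)/9)^(-1/3) + 2*sqrt(3) + 3*(sqrt(237) + 80*sqrt(3)/9)^(1/3))/18)*cos(sqrt(3)*x*(-3*(sqrt(237) + 80*sqrt(3)/9)^(1/3) + (sqrt(237) + 80*sqrt(3)/9)^(-1/3))/18) + C4*exp(x*(-3*(sqrt(237) + 80*sqrt(3)/9)^(1/3) - 1/(sqrt(237) + 80*sqrt(3)/9)^(1/3) + sqrt(3))/9) - x^3/6 - x/2


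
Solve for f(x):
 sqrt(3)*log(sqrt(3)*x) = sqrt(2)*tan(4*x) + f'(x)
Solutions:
 f(x) = C1 + sqrt(3)*x*(log(x) - 1) + sqrt(3)*x*log(3)/2 + sqrt(2)*log(cos(4*x))/4


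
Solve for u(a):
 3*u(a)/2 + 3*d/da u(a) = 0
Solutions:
 u(a) = C1*exp(-a/2)


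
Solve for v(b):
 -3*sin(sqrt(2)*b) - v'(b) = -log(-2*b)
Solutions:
 v(b) = C1 + b*log(-b) - b + b*log(2) + 3*sqrt(2)*cos(sqrt(2)*b)/2


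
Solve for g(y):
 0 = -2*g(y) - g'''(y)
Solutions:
 g(y) = C3*exp(-2^(1/3)*y) + (C1*sin(2^(1/3)*sqrt(3)*y/2) + C2*cos(2^(1/3)*sqrt(3)*y/2))*exp(2^(1/3)*y/2)


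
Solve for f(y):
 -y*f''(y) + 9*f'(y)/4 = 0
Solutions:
 f(y) = C1 + C2*y^(13/4)


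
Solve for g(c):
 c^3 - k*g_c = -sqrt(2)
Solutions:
 g(c) = C1 + c^4/(4*k) + sqrt(2)*c/k


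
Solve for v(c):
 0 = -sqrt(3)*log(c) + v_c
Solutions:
 v(c) = C1 + sqrt(3)*c*log(c) - sqrt(3)*c


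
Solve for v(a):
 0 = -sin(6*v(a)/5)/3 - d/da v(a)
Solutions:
 a/3 + 5*log(cos(6*v(a)/5) - 1)/12 - 5*log(cos(6*v(a)/5) + 1)/12 = C1


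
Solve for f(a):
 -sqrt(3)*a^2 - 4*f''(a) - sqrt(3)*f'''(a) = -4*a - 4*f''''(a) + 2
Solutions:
 f(a) = C1 + C2*a + C3*exp(a*(sqrt(3) + sqrt(67))/8) + C4*exp(a*(-sqrt(67) + sqrt(3))/8) - sqrt(3)*a^4/48 + 11*a^3/48 + a^2*(-27*sqrt(3) - 16)/64


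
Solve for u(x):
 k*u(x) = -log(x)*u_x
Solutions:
 u(x) = C1*exp(-k*li(x))


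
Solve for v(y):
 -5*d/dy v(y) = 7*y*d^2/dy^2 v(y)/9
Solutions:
 v(y) = C1 + C2/y^(38/7)


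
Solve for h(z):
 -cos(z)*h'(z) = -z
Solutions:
 h(z) = C1 + Integral(z/cos(z), z)


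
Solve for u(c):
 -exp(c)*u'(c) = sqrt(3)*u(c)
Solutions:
 u(c) = C1*exp(sqrt(3)*exp(-c))


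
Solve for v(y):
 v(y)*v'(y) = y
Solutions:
 v(y) = -sqrt(C1 + y^2)
 v(y) = sqrt(C1 + y^2)


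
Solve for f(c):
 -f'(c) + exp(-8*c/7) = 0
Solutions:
 f(c) = C1 - 7*exp(-8*c/7)/8


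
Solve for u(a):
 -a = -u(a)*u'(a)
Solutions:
 u(a) = -sqrt(C1 + a^2)
 u(a) = sqrt(C1 + a^2)


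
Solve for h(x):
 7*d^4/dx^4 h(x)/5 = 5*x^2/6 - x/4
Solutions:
 h(x) = C1 + C2*x + C3*x^2 + C4*x^3 + 5*x^6/3024 - x^5/672


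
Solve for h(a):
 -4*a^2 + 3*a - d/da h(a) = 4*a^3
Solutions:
 h(a) = C1 - a^4 - 4*a^3/3 + 3*a^2/2


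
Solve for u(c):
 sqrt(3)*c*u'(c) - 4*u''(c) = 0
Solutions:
 u(c) = C1 + C2*erfi(sqrt(2)*3^(1/4)*c/4)


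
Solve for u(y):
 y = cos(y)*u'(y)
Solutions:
 u(y) = C1 + Integral(y/cos(y), y)


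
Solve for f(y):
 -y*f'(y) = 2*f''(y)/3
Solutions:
 f(y) = C1 + C2*erf(sqrt(3)*y/2)


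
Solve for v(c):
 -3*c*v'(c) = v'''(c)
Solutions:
 v(c) = C1 + Integral(C2*airyai(-3^(1/3)*c) + C3*airybi(-3^(1/3)*c), c)


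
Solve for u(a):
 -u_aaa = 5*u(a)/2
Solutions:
 u(a) = C3*exp(-2^(2/3)*5^(1/3)*a/2) + (C1*sin(2^(2/3)*sqrt(3)*5^(1/3)*a/4) + C2*cos(2^(2/3)*sqrt(3)*5^(1/3)*a/4))*exp(2^(2/3)*5^(1/3)*a/4)


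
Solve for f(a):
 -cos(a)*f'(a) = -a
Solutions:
 f(a) = C1 + Integral(a/cos(a), a)


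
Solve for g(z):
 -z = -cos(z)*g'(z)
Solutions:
 g(z) = C1 + Integral(z/cos(z), z)


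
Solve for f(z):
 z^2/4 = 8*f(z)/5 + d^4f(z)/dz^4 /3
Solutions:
 f(z) = 5*z^2/32 + (C1*sin(5^(3/4)*6^(1/4)*z/5) + C2*cos(5^(3/4)*6^(1/4)*z/5))*exp(-5^(3/4)*6^(1/4)*z/5) + (C3*sin(5^(3/4)*6^(1/4)*z/5) + C4*cos(5^(3/4)*6^(1/4)*z/5))*exp(5^(3/4)*6^(1/4)*z/5)


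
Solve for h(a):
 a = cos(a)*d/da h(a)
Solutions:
 h(a) = C1 + Integral(a/cos(a), a)


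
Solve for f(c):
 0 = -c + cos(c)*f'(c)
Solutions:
 f(c) = C1 + Integral(c/cos(c), c)


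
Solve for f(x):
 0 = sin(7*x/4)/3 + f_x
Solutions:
 f(x) = C1 + 4*cos(7*x/4)/21


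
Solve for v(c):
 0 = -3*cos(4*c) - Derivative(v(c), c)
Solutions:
 v(c) = C1 - 3*sin(4*c)/4


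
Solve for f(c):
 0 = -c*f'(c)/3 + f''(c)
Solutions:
 f(c) = C1 + C2*erfi(sqrt(6)*c/6)


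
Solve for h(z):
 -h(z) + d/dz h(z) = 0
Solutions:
 h(z) = C1*exp(z)


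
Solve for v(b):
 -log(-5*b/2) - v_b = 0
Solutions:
 v(b) = C1 - b*log(-b) + b*(-log(5) + log(2) + 1)


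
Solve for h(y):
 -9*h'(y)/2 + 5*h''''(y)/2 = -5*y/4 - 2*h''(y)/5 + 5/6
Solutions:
 h(y) = C1 + C2*exp(-y*(-8*18^(1/3)/(2025 + sqrt(4101393))^(1/3) + 12^(1/3)*(2025 + sqrt(4101393))^(1/3))/60)*sin(2^(1/3)*3^(1/6)*y*(24/(2025 + sqrt(4101393))^(1/3) + 2^(1/3)*3^(2/3)*(2025 + sqrt(4101393))^(1/3))/60) + C3*exp(-y*(-8*18^(1/3)/(2025 + sqrt(4101393))^(1/3) + 12^(1/3)*(2025 + sqrt(4101393))^(1/3))/60)*cos(2^(1/3)*3^(1/6)*y*(24/(2025 + sqrt(4101393))^(1/3) + 2^(1/3)*3^(2/3)*(2025 + sqrt(4101393))^(1/3))/60) + C4*exp(y*(-8*18^(1/3)/(2025 + sqrt(4101393))^(1/3) + 12^(1/3)*(2025 + sqrt(4101393))^(1/3))/30) + 5*y^2/36 - 13*y/81


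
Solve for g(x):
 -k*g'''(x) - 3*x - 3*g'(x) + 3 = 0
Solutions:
 g(x) = C1 + C2*exp(-sqrt(3)*x*sqrt(-1/k)) + C3*exp(sqrt(3)*x*sqrt(-1/k)) - x^2/2 + x


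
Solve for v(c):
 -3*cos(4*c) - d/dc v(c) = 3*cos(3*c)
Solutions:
 v(c) = C1 - sin(3*c) - 3*sin(4*c)/4


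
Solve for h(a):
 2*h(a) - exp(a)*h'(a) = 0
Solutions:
 h(a) = C1*exp(-2*exp(-a))


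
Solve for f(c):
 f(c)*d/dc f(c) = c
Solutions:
 f(c) = -sqrt(C1 + c^2)
 f(c) = sqrt(C1 + c^2)


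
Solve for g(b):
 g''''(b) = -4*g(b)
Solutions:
 g(b) = (C1*sin(b) + C2*cos(b))*exp(-b) + (C3*sin(b) + C4*cos(b))*exp(b)


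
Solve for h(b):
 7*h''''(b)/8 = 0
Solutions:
 h(b) = C1 + C2*b + C3*b^2 + C4*b^3


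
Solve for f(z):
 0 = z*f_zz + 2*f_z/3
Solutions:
 f(z) = C1 + C2*z^(1/3)


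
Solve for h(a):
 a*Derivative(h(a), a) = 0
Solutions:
 h(a) = C1


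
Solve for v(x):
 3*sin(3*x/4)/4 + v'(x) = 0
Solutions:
 v(x) = C1 + cos(3*x/4)


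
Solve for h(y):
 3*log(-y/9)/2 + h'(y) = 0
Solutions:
 h(y) = C1 - 3*y*log(-y)/2 + y*(3/2 + 3*log(3))


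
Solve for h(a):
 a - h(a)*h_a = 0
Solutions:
 h(a) = -sqrt(C1 + a^2)
 h(a) = sqrt(C1 + a^2)


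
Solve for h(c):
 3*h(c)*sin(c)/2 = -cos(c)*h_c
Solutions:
 h(c) = C1*cos(c)^(3/2)


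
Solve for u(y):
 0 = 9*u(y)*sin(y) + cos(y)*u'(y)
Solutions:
 u(y) = C1*cos(y)^9


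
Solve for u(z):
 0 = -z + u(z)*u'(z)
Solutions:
 u(z) = -sqrt(C1 + z^2)
 u(z) = sqrt(C1 + z^2)


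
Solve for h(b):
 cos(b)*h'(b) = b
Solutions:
 h(b) = C1 + Integral(b/cos(b), b)


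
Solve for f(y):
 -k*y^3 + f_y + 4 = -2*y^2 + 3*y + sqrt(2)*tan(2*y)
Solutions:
 f(y) = C1 + k*y^4/4 - 2*y^3/3 + 3*y^2/2 - 4*y - sqrt(2)*log(cos(2*y))/2


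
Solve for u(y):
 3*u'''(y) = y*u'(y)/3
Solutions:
 u(y) = C1 + Integral(C2*airyai(3^(1/3)*y/3) + C3*airybi(3^(1/3)*y/3), y)


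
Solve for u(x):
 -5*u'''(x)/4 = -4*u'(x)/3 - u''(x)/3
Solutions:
 u(x) = C1 + C2*exp(2*x*(1 - sqrt(61))/15) + C3*exp(2*x*(1 + sqrt(61))/15)


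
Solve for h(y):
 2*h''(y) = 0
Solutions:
 h(y) = C1 + C2*y


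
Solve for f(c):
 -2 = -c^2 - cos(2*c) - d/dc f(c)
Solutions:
 f(c) = C1 - c^3/3 + 2*c - sin(2*c)/2


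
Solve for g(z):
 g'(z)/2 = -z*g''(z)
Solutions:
 g(z) = C1 + C2*sqrt(z)


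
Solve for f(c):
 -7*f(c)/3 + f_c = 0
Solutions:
 f(c) = C1*exp(7*c/3)


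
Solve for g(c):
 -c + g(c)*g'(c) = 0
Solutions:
 g(c) = -sqrt(C1 + c^2)
 g(c) = sqrt(C1 + c^2)


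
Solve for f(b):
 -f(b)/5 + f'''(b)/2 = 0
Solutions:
 f(b) = C3*exp(2^(1/3)*5^(2/3)*b/5) + (C1*sin(2^(1/3)*sqrt(3)*5^(2/3)*b/10) + C2*cos(2^(1/3)*sqrt(3)*5^(2/3)*b/10))*exp(-2^(1/3)*5^(2/3)*b/10)


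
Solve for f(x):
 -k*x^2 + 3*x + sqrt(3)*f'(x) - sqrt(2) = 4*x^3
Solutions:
 f(x) = C1 + sqrt(3)*k*x^3/9 + sqrt(3)*x^4/3 - sqrt(3)*x^2/2 + sqrt(6)*x/3


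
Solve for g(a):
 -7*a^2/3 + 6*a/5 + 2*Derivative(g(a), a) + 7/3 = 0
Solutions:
 g(a) = C1 + 7*a^3/18 - 3*a^2/10 - 7*a/6


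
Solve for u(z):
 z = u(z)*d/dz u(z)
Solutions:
 u(z) = -sqrt(C1 + z^2)
 u(z) = sqrt(C1 + z^2)


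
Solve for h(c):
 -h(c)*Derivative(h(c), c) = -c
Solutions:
 h(c) = -sqrt(C1 + c^2)
 h(c) = sqrt(C1 + c^2)


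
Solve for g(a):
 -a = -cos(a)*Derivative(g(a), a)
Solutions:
 g(a) = C1 + Integral(a/cos(a), a)


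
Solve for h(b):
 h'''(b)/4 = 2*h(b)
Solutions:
 h(b) = C3*exp(2*b) + (C1*sin(sqrt(3)*b) + C2*cos(sqrt(3)*b))*exp(-b)


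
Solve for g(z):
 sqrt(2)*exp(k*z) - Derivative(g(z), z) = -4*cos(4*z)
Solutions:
 g(z) = C1 + sin(4*z) + sqrt(2)*exp(k*z)/k


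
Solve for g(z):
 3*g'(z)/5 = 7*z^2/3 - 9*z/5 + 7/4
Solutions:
 g(z) = C1 + 35*z^3/27 - 3*z^2/2 + 35*z/12


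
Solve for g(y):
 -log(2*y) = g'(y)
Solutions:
 g(y) = C1 - y*log(y) - y*log(2) + y


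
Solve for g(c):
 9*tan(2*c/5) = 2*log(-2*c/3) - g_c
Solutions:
 g(c) = C1 + 2*c*log(-c) - 2*c*log(3) - 2*c + 2*c*log(2) + 45*log(cos(2*c/5))/2


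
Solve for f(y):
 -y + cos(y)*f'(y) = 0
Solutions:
 f(y) = C1 + Integral(y/cos(y), y)


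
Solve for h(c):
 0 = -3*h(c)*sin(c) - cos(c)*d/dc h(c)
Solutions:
 h(c) = C1*cos(c)^3


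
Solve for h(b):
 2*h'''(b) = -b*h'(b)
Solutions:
 h(b) = C1 + Integral(C2*airyai(-2^(2/3)*b/2) + C3*airybi(-2^(2/3)*b/2), b)


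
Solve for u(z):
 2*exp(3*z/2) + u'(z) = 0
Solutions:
 u(z) = C1 - 4*exp(3*z/2)/3


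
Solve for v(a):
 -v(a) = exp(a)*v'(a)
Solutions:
 v(a) = C1*exp(exp(-a))


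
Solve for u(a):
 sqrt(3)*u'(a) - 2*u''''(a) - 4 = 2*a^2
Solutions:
 u(a) = C1 + C4*exp(2^(2/3)*3^(1/6)*a/2) + 2*sqrt(3)*a^3/9 + 4*sqrt(3)*a/3 + (C2*sin(6^(2/3)*a/4) + C3*cos(6^(2/3)*a/4))*exp(-2^(2/3)*3^(1/6)*a/4)


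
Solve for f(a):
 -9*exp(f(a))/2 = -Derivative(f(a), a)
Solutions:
 f(a) = log(-1/(C1 + 9*a)) + log(2)


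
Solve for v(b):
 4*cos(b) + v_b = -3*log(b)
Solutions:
 v(b) = C1 - 3*b*log(b) + 3*b - 4*sin(b)


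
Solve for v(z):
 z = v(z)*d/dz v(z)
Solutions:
 v(z) = -sqrt(C1 + z^2)
 v(z) = sqrt(C1 + z^2)


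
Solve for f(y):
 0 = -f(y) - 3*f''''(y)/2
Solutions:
 f(y) = (C1*sin(6^(3/4)*y/6) + C2*cos(6^(3/4)*y/6))*exp(-6^(3/4)*y/6) + (C3*sin(6^(3/4)*y/6) + C4*cos(6^(3/4)*y/6))*exp(6^(3/4)*y/6)


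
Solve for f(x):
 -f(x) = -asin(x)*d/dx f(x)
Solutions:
 f(x) = C1*exp(Integral(1/asin(x), x))


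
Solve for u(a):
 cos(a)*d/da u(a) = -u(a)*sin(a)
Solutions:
 u(a) = C1*cos(a)


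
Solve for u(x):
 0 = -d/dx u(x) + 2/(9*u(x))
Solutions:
 u(x) = -sqrt(C1 + 4*x)/3
 u(x) = sqrt(C1 + 4*x)/3


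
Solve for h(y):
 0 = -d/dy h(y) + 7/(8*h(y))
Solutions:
 h(y) = -sqrt(C1 + 7*y)/2
 h(y) = sqrt(C1 + 7*y)/2


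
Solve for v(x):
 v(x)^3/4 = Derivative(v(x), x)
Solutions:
 v(x) = -sqrt(2)*sqrt(-1/(C1 + x))
 v(x) = sqrt(2)*sqrt(-1/(C1 + x))


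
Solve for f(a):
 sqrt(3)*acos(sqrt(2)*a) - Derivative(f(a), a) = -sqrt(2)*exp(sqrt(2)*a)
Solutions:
 f(a) = C1 + sqrt(3)*(a*acos(sqrt(2)*a) - sqrt(2)*sqrt(1 - 2*a^2)/2) + exp(sqrt(2)*a)


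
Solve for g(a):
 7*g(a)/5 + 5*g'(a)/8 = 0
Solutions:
 g(a) = C1*exp(-56*a/25)


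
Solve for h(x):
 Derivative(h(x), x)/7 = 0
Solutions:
 h(x) = C1


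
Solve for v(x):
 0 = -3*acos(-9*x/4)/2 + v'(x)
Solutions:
 v(x) = C1 + 3*x*acos(-9*x/4)/2 + sqrt(16 - 81*x^2)/6


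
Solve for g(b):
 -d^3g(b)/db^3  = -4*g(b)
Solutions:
 g(b) = C3*exp(2^(2/3)*b) + (C1*sin(2^(2/3)*sqrt(3)*b/2) + C2*cos(2^(2/3)*sqrt(3)*b/2))*exp(-2^(2/3)*b/2)


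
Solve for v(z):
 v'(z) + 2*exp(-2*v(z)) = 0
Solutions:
 v(z) = log(-sqrt(C1 - 4*z))
 v(z) = log(C1 - 4*z)/2


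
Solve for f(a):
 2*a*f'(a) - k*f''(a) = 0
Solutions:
 f(a) = C1 + C2*erf(a*sqrt(-1/k))/sqrt(-1/k)


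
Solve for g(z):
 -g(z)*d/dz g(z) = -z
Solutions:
 g(z) = -sqrt(C1 + z^2)
 g(z) = sqrt(C1 + z^2)


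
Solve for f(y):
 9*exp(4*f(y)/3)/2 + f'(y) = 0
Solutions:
 f(y) = 3*log(-(1/(C1 + 18*y))^(1/4)) + 3*log(3)/4
 f(y) = 3*log(1/(C1 + 18*y))/4 + 3*log(3)/4
 f(y) = 3*log(-I*(1/(C1 + 18*y))^(1/4)) + 3*log(3)/4
 f(y) = 3*log(I*(1/(C1 + 18*y))^(1/4)) + 3*log(3)/4


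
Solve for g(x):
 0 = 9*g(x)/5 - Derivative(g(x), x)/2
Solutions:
 g(x) = C1*exp(18*x/5)


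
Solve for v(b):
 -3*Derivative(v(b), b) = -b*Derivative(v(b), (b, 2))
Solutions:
 v(b) = C1 + C2*b^4


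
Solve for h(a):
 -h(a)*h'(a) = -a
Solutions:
 h(a) = -sqrt(C1 + a^2)
 h(a) = sqrt(C1 + a^2)


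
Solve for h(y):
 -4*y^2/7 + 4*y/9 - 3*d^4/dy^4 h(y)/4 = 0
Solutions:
 h(y) = C1 + C2*y + C3*y^2 + C4*y^3 - 2*y^6/945 + 2*y^5/405


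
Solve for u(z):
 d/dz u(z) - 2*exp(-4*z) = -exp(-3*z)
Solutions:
 u(z) = C1 + exp(-3*z)/3 - exp(-4*z)/2


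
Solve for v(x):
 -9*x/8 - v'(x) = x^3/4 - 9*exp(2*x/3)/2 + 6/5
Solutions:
 v(x) = C1 - x^4/16 - 9*x^2/16 - 6*x/5 + 27*exp(2*x/3)/4


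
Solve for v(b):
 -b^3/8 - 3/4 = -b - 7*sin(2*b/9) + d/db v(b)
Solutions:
 v(b) = C1 - b^4/32 + b^2/2 - 3*b/4 - 63*cos(2*b/9)/2


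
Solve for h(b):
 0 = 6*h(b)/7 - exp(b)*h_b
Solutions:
 h(b) = C1*exp(-6*exp(-b)/7)


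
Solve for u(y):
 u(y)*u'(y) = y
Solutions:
 u(y) = -sqrt(C1 + y^2)
 u(y) = sqrt(C1 + y^2)


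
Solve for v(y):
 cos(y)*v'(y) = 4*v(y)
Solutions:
 v(y) = C1*(sin(y)^2 + 2*sin(y) + 1)/(sin(y)^2 - 2*sin(y) + 1)


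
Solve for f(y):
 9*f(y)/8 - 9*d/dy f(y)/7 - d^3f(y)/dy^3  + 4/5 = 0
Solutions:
 f(y) = C1*exp(-y*(-8*3^(2/3)*98^(1/3)/(147 + sqrt(26985))^(1/3) + 84^(1/3)*(147 + sqrt(26985))^(1/3))/56)*sin(3^(1/6)*y*(24*98^(1/3)/(147 + sqrt(26985))^(1/3) + 28^(1/3)*3^(2/3)*(147 + sqrt(26985))^(1/3))/56) + C2*exp(-y*(-8*3^(2/3)*98^(1/3)/(147 + sqrt(26985))^(1/3) + 84^(1/3)*(147 + sqrt(26985))^(1/3))/56)*cos(3^(1/6)*y*(24*98^(1/3)/(147 + sqrt(26985))^(1/3) + 28^(1/3)*3^(2/3)*(147 + sqrt(26985))^(1/3))/56) + C3*exp(y*(-8*3^(2/3)*98^(1/3)/(147 + sqrt(26985))^(1/3) + 84^(1/3)*(147 + sqrt(26985))^(1/3))/28) - 32/45


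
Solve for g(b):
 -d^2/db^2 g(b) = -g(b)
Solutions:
 g(b) = C1*exp(-b) + C2*exp(b)


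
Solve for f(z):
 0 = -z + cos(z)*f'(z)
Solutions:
 f(z) = C1 + Integral(z/cos(z), z)


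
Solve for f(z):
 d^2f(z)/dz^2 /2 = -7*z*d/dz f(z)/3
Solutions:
 f(z) = C1 + C2*erf(sqrt(21)*z/3)


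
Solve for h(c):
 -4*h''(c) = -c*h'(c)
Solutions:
 h(c) = C1 + C2*erfi(sqrt(2)*c/4)


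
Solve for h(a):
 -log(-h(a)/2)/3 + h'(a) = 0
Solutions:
 -3*Integral(1/(log(-_y) - log(2)), (_y, h(a))) = C1 - a


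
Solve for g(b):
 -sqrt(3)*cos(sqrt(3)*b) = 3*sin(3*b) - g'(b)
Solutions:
 g(b) = C1 + sin(sqrt(3)*b) - cos(3*b)


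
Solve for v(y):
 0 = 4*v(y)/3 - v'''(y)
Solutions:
 v(y) = C3*exp(6^(2/3)*y/3) + (C1*sin(2^(2/3)*3^(1/6)*y/2) + C2*cos(2^(2/3)*3^(1/6)*y/2))*exp(-6^(2/3)*y/6)


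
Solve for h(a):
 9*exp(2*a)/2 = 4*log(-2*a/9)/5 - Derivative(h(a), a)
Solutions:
 h(a) = C1 + 4*a*log(-a)/5 + 4*a*(-2*log(3) - 1 + log(2))/5 - 9*exp(2*a)/4


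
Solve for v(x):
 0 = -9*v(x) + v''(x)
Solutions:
 v(x) = C1*exp(-3*x) + C2*exp(3*x)


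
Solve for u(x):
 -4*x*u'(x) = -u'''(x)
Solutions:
 u(x) = C1 + Integral(C2*airyai(2^(2/3)*x) + C3*airybi(2^(2/3)*x), x)


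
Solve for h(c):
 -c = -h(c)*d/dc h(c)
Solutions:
 h(c) = -sqrt(C1 + c^2)
 h(c) = sqrt(C1 + c^2)


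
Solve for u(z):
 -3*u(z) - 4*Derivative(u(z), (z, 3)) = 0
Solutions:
 u(z) = C3*exp(-6^(1/3)*z/2) + (C1*sin(2^(1/3)*3^(5/6)*z/4) + C2*cos(2^(1/3)*3^(5/6)*z/4))*exp(6^(1/3)*z/4)


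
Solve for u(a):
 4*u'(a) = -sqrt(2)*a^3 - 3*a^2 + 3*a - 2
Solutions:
 u(a) = C1 - sqrt(2)*a^4/16 - a^3/4 + 3*a^2/8 - a/2


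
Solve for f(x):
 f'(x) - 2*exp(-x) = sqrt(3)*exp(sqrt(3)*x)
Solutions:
 f(x) = C1 + exp(sqrt(3)*x) - 2*exp(-x)


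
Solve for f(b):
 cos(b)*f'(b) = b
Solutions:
 f(b) = C1 + Integral(b/cos(b), b)


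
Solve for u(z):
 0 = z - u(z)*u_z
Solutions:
 u(z) = -sqrt(C1 + z^2)
 u(z) = sqrt(C1 + z^2)


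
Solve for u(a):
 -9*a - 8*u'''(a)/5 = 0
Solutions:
 u(a) = C1 + C2*a + C3*a^2 - 15*a^4/64


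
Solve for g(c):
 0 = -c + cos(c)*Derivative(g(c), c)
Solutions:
 g(c) = C1 + Integral(c/cos(c), c)


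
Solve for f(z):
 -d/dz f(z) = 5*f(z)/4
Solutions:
 f(z) = C1*exp(-5*z/4)


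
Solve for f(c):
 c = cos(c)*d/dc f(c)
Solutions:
 f(c) = C1 + Integral(c/cos(c), c)


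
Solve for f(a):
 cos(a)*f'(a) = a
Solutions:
 f(a) = C1 + Integral(a/cos(a), a)


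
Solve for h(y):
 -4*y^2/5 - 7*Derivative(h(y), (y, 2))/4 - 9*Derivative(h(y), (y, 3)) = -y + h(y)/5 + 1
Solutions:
 h(y) = C1*exp(y*(-70 + 245*5^(1/3)/(216*sqrt(110121) + 71699)^(1/3) + 5^(2/3)*(216*sqrt(110121) + 71699)^(1/3))/1080)*sin(sqrt(3)*5^(1/3)*y*(-5^(1/3)*(216*sqrt(110121) + 71699)^(1/3) + 245/(216*sqrt(110121) + 71699)^(1/3))/1080) + C2*exp(y*(-70 + 245*5^(1/3)/(216*sqrt(110121) + 71699)^(1/3) + 5^(2/3)*(216*sqrt(110121) + 71699)^(1/3))/1080)*cos(sqrt(3)*5^(1/3)*y*(-5^(1/3)*(216*sqrt(110121) + 71699)^(1/3) + 245/(216*sqrt(110121) + 71699)^(1/3))/1080) + C3*exp(-y*(245*5^(1/3)/(216*sqrt(110121) + 71699)^(1/3) + 35 + 5^(2/3)*(216*sqrt(110121) + 71699)^(1/3))/540) - 4*y^2 + 5*y + 65


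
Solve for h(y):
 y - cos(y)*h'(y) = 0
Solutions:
 h(y) = C1 + Integral(y/cos(y), y)


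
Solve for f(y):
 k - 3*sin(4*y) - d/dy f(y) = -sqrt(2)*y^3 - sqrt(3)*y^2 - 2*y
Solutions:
 f(y) = C1 + k*y + sqrt(2)*y^4/4 + sqrt(3)*y^3/3 + y^2 + 3*cos(4*y)/4


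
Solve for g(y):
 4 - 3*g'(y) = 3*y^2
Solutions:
 g(y) = C1 - y^3/3 + 4*y/3


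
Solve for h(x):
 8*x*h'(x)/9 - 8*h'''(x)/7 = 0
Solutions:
 h(x) = C1 + Integral(C2*airyai(21^(1/3)*x/3) + C3*airybi(21^(1/3)*x/3), x)


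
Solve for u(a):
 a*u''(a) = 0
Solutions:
 u(a) = C1 + C2*a


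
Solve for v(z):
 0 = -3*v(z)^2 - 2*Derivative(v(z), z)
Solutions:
 v(z) = 2/(C1 + 3*z)


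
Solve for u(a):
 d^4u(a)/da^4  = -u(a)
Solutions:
 u(a) = (C1*sin(sqrt(2)*a/2) + C2*cos(sqrt(2)*a/2))*exp(-sqrt(2)*a/2) + (C3*sin(sqrt(2)*a/2) + C4*cos(sqrt(2)*a/2))*exp(sqrt(2)*a/2)


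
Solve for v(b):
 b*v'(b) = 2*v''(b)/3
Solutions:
 v(b) = C1 + C2*erfi(sqrt(3)*b/2)


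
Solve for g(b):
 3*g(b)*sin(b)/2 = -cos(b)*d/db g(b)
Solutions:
 g(b) = C1*cos(b)^(3/2)


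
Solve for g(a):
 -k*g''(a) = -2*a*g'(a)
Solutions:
 g(a) = C1 + C2*erf(a*sqrt(-1/k))/sqrt(-1/k)


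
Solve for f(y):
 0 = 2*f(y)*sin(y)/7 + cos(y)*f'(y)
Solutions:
 f(y) = C1*cos(y)^(2/7)


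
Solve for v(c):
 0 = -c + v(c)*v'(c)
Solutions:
 v(c) = -sqrt(C1 + c^2)
 v(c) = sqrt(C1 + c^2)


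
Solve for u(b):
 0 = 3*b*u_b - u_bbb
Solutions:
 u(b) = C1 + Integral(C2*airyai(3^(1/3)*b) + C3*airybi(3^(1/3)*b), b)


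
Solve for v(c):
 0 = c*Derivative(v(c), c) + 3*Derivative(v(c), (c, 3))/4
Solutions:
 v(c) = C1 + Integral(C2*airyai(-6^(2/3)*c/3) + C3*airybi(-6^(2/3)*c/3), c)


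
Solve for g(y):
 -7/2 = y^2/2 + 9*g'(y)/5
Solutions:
 g(y) = C1 - 5*y^3/54 - 35*y/18


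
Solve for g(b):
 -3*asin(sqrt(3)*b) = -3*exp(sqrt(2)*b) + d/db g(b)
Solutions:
 g(b) = C1 - 3*b*asin(sqrt(3)*b) - sqrt(3)*sqrt(1 - 3*b^2) + 3*sqrt(2)*exp(sqrt(2)*b)/2


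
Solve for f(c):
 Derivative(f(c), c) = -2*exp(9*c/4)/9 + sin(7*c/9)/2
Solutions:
 f(c) = C1 - 8*exp(9*c/4)/81 - 9*cos(7*c/9)/14


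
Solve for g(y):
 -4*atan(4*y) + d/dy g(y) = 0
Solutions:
 g(y) = C1 + 4*y*atan(4*y) - log(16*y^2 + 1)/2


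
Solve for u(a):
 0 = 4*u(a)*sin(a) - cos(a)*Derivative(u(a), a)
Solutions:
 u(a) = C1/cos(a)^4


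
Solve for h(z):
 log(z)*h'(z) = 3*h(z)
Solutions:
 h(z) = C1*exp(3*li(z))


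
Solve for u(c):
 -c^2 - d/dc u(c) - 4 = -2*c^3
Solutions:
 u(c) = C1 + c^4/2 - c^3/3 - 4*c


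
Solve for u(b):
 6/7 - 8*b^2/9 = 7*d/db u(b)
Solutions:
 u(b) = C1 - 8*b^3/189 + 6*b/49


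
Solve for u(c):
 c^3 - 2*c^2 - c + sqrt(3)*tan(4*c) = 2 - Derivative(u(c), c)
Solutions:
 u(c) = C1 - c^4/4 + 2*c^3/3 + c^2/2 + 2*c + sqrt(3)*log(cos(4*c))/4


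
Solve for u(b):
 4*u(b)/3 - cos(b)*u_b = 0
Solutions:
 u(b) = C1*(sin(b) + 1)^(2/3)/(sin(b) - 1)^(2/3)


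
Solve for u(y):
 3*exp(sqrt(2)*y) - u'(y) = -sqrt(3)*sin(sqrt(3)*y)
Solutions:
 u(y) = C1 + 3*sqrt(2)*exp(sqrt(2)*y)/2 - cos(sqrt(3)*y)


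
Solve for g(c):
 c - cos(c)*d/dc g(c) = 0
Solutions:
 g(c) = C1 + Integral(c/cos(c), c)


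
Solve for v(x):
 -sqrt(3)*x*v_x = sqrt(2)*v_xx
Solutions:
 v(x) = C1 + C2*erf(6^(1/4)*x/2)


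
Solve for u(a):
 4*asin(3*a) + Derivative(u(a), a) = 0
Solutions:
 u(a) = C1 - 4*a*asin(3*a) - 4*sqrt(1 - 9*a^2)/3


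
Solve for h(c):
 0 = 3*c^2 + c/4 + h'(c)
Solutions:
 h(c) = C1 - c^3 - c^2/8


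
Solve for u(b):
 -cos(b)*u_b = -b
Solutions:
 u(b) = C1 + Integral(b/cos(b), b)


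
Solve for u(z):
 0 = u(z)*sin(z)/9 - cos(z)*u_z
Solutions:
 u(z) = C1/cos(z)^(1/9)


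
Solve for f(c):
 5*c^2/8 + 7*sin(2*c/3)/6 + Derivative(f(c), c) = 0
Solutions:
 f(c) = C1 - 5*c^3/24 + 7*cos(2*c/3)/4


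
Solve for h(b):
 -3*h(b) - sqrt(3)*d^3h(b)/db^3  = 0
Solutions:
 h(b) = C3*exp(-3^(1/6)*b) + (C1*sin(3^(2/3)*b/2) + C2*cos(3^(2/3)*b/2))*exp(3^(1/6)*b/2)


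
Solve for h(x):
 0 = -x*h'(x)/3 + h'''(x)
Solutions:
 h(x) = C1 + Integral(C2*airyai(3^(2/3)*x/3) + C3*airybi(3^(2/3)*x/3), x)


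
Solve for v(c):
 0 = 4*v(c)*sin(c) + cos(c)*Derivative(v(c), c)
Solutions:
 v(c) = C1*cos(c)^4


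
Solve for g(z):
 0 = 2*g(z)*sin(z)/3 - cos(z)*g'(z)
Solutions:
 g(z) = C1/cos(z)^(2/3)


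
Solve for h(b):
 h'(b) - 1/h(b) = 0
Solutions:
 h(b) = -sqrt(C1 + 2*b)
 h(b) = sqrt(C1 + 2*b)


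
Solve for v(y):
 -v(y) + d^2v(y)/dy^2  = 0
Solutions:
 v(y) = C1*exp(-y) + C2*exp(y)


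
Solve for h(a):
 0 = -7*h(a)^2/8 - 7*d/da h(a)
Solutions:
 h(a) = 8/(C1 + a)


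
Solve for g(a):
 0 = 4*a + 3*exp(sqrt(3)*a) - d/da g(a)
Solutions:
 g(a) = C1 + 2*a^2 + sqrt(3)*exp(sqrt(3)*a)


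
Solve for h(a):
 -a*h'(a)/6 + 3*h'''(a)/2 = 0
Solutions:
 h(a) = C1 + Integral(C2*airyai(3^(1/3)*a/3) + C3*airybi(3^(1/3)*a/3), a)


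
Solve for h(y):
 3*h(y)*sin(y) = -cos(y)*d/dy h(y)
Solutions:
 h(y) = C1*cos(y)^3


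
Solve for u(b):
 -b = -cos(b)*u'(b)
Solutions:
 u(b) = C1 + Integral(b/cos(b), b)


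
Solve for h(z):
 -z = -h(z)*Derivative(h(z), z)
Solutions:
 h(z) = -sqrt(C1 + z^2)
 h(z) = sqrt(C1 + z^2)


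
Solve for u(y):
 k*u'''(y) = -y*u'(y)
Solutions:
 u(y) = C1 + Integral(C2*airyai(y*(-1/k)^(1/3)) + C3*airybi(y*(-1/k)^(1/3)), y)


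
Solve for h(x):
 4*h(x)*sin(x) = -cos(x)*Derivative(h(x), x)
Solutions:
 h(x) = C1*cos(x)^4


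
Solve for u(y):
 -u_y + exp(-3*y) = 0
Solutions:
 u(y) = C1 - exp(-3*y)/3


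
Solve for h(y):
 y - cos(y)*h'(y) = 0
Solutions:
 h(y) = C1 + Integral(y/cos(y), y)


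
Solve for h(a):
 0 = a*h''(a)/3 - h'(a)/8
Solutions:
 h(a) = C1 + C2*a^(11/8)


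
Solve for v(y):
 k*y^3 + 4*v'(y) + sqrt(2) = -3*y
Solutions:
 v(y) = C1 - k*y^4/16 - 3*y^2/8 - sqrt(2)*y/4


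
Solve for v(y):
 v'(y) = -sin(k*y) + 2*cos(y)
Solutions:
 v(y) = C1 + 2*sin(y) + cos(k*y)/k


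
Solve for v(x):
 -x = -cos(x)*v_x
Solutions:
 v(x) = C1 + Integral(x/cos(x), x)


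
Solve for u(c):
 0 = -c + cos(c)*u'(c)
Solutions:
 u(c) = C1 + Integral(c/cos(c), c)


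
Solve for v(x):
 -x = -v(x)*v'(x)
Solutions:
 v(x) = -sqrt(C1 + x^2)
 v(x) = sqrt(C1 + x^2)


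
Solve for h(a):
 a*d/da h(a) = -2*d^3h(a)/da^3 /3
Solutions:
 h(a) = C1 + Integral(C2*airyai(-2^(2/3)*3^(1/3)*a/2) + C3*airybi(-2^(2/3)*3^(1/3)*a/2), a)


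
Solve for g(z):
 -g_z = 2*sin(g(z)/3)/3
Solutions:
 2*z/3 + 3*log(cos(g(z)/3) - 1)/2 - 3*log(cos(g(z)/3) + 1)/2 = C1


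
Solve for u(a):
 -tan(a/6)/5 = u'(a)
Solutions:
 u(a) = C1 + 6*log(cos(a/6))/5


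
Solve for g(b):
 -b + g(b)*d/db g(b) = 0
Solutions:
 g(b) = -sqrt(C1 + b^2)
 g(b) = sqrt(C1 + b^2)


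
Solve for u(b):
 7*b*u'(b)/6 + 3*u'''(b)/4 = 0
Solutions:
 u(b) = C1 + Integral(C2*airyai(-42^(1/3)*b/3) + C3*airybi(-42^(1/3)*b/3), b)


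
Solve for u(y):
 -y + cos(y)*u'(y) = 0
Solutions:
 u(y) = C1 + Integral(y/cos(y), y)


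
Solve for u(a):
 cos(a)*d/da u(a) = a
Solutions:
 u(a) = C1 + Integral(a/cos(a), a)


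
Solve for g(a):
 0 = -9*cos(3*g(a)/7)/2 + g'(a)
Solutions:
 -9*a/2 - 7*log(sin(3*g(a)/7) - 1)/6 + 7*log(sin(3*g(a)/7) + 1)/6 = C1


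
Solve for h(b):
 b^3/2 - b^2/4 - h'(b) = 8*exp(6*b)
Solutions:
 h(b) = C1 + b^4/8 - b^3/12 - 4*exp(6*b)/3


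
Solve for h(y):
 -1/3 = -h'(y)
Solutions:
 h(y) = C1 + y/3


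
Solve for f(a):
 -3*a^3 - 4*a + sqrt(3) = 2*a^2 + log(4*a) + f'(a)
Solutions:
 f(a) = C1 - 3*a^4/4 - 2*a^3/3 - 2*a^2 - a*log(a) - a*log(4) + a + sqrt(3)*a


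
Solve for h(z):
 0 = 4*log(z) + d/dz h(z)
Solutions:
 h(z) = C1 - 4*z*log(z) + 4*z


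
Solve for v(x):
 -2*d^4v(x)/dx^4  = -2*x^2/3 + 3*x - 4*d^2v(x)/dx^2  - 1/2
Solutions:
 v(x) = C1 + C2*x + C3*exp(-sqrt(2)*x) + C4*exp(sqrt(2)*x) - x^4/72 + x^3/8 - 7*x^2/48


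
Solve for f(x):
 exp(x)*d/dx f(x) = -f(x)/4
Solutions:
 f(x) = C1*exp(exp(-x)/4)


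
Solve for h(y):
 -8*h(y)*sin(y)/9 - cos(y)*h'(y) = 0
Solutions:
 h(y) = C1*cos(y)^(8/9)


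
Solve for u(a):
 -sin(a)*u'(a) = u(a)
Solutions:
 u(a) = C1*sqrt(cos(a) + 1)/sqrt(cos(a) - 1)


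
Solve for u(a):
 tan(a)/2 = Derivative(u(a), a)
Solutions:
 u(a) = C1 - log(cos(a))/2


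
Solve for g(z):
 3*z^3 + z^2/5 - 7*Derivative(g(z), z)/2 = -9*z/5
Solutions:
 g(z) = C1 + 3*z^4/14 + 2*z^3/105 + 9*z^2/35


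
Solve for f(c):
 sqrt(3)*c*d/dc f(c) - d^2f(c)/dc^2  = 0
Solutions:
 f(c) = C1 + C2*erfi(sqrt(2)*3^(1/4)*c/2)


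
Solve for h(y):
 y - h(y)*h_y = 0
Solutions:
 h(y) = -sqrt(C1 + y^2)
 h(y) = sqrt(C1 + y^2)


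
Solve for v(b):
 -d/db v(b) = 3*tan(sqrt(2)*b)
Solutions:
 v(b) = C1 + 3*sqrt(2)*log(cos(sqrt(2)*b))/2


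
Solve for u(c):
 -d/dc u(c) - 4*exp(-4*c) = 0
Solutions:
 u(c) = C1 + exp(-4*c)


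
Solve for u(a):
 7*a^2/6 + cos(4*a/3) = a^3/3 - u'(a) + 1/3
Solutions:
 u(a) = C1 + a^4/12 - 7*a^3/18 + a/3 - 3*sin(4*a/3)/4


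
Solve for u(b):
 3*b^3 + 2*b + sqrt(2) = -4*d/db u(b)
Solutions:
 u(b) = C1 - 3*b^4/16 - b^2/4 - sqrt(2)*b/4


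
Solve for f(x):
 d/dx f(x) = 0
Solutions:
 f(x) = C1


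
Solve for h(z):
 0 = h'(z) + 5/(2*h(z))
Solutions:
 h(z) = -sqrt(C1 - 5*z)
 h(z) = sqrt(C1 - 5*z)


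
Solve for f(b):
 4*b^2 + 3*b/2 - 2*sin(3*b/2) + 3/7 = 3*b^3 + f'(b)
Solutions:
 f(b) = C1 - 3*b^4/4 + 4*b^3/3 + 3*b^2/4 + 3*b/7 + 4*cos(3*b/2)/3


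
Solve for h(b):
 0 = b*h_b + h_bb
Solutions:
 h(b) = C1 + C2*erf(sqrt(2)*b/2)


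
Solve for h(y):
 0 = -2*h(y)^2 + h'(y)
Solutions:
 h(y) = -1/(C1 + 2*y)


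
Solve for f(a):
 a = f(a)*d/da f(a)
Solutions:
 f(a) = -sqrt(C1 + a^2)
 f(a) = sqrt(C1 + a^2)


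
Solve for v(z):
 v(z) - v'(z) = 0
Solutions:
 v(z) = C1*exp(z)


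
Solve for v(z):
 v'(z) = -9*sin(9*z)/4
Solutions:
 v(z) = C1 + cos(9*z)/4


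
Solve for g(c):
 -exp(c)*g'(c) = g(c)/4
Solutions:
 g(c) = C1*exp(exp(-c)/4)


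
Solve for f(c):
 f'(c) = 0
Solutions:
 f(c) = C1


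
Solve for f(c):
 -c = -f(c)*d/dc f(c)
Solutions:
 f(c) = -sqrt(C1 + c^2)
 f(c) = sqrt(C1 + c^2)


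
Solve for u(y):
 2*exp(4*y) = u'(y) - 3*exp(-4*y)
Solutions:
 u(y) = C1 + exp(4*y)/2 - 3*exp(-4*y)/4


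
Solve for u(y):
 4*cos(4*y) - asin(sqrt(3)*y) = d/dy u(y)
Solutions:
 u(y) = C1 - y*asin(sqrt(3)*y) - sqrt(3)*sqrt(1 - 3*y^2)/3 + sin(4*y)


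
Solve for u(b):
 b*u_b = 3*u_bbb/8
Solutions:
 u(b) = C1 + Integral(C2*airyai(2*3^(2/3)*b/3) + C3*airybi(2*3^(2/3)*b/3), b)


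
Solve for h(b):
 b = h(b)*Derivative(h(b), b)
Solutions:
 h(b) = -sqrt(C1 + b^2)
 h(b) = sqrt(C1 + b^2)


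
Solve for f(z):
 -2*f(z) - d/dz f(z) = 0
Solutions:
 f(z) = C1*exp(-2*z)


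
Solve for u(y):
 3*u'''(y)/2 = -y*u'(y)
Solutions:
 u(y) = C1 + Integral(C2*airyai(-2^(1/3)*3^(2/3)*y/3) + C3*airybi(-2^(1/3)*3^(2/3)*y/3), y)


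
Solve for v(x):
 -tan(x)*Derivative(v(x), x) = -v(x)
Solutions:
 v(x) = C1*sin(x)


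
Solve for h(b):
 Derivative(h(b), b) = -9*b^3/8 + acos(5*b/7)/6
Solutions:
 h(b) = C1 - 9*b^4/32 + b*acos(5*b/7)/6 - sqrt(49 - 25*b^2)/30


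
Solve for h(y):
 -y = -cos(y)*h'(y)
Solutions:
 h(y) = C1 + Integral(y/cos(y), y)


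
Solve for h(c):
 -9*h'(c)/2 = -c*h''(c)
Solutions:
 h(c) = C1 + C2*c^(11/2)


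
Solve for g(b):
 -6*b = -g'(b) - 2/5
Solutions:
 g(b) = C1 + 3*b^2 - 2*b/5


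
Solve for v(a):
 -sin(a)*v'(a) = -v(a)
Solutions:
 v(a) = C1*sqrt(cos(a) - 1)/sqrt(cos(a) + 1)


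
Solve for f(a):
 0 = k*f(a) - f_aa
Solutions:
 f(a) = C1*exp(-a*sqrt(k)) + C2*exp(a*sqrt(k))


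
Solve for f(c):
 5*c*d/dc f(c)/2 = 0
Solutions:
 f(c) = C1


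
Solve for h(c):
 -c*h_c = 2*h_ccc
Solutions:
 h(c) = C1 + Integral(C2*airyai(-2^(2/3)*c/2) + C3*airybi(-2^(2/3)*c/2), c)


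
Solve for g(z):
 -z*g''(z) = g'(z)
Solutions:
 g(z) = C1 + C2*log(z)


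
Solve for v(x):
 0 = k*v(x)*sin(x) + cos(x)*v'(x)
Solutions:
 v(x) = C1*exp(k*log(cos(x)))


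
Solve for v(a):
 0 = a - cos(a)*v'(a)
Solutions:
 v(a) = C1 + Integral(a/cos(a), a)


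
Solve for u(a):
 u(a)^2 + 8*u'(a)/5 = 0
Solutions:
 u(a) = 8/(C1 + 5*a)


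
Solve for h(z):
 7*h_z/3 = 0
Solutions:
 h(z) = C1


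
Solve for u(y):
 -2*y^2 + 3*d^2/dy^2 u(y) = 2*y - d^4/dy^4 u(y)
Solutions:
 u(y) = C1 + C2*y + C3*sin(sqrt(3)*y) + C4*cos(sqrt(3)*y) + y^4/18 + y^3/9 - 2*y^2/9


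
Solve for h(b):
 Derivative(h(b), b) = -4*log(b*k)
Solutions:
 h(b) = C1 - 4*b*log(b*k) + 4*b


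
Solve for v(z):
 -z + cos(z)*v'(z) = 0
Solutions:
 v(z) = C1 + Integral(z/cos(z), z)


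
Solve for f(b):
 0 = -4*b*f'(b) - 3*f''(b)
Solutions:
 f(b) = C1 + C2*erf(sqrt(6)*b/3)


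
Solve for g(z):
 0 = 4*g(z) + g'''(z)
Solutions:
 g(z) = C3*exp(-2^(2/3)*z) + (C1*sin(2^(2/3)*sqrt(3)*z/2) + C2*cos(2^(2/3)*sqrt(3)*z/2))*exp(2^(2/3)*z/2)


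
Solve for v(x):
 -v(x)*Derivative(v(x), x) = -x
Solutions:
 v(x) = -sqrt(C1 + x^2)
 v(x) = sqrt(C1 + x^2)


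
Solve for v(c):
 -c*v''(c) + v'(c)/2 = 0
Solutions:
 v(c) = C1 + C2*c^(3/2)


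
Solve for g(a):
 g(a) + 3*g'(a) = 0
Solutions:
 g(a) = C1*exp(-a/3)


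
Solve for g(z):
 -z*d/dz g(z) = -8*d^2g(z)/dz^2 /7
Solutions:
 g(z) = C1 + C2*erfi(sqrt(7)*z/4)


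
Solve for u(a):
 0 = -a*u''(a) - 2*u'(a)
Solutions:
 u(a) = C1 + C2/a


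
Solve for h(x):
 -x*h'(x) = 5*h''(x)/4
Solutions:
 h(x) = C1 + C2*erf(sqrt(10)*x/5)


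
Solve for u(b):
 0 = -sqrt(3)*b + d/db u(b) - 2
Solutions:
 u(b) = C1 + sqrt(3)*b^2/2 + 2*b


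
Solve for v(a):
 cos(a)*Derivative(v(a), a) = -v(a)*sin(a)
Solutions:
 v(a) = C1*cos(a)


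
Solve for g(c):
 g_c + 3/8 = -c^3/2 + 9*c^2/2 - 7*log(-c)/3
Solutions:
 g(c) = C1 - c^4/8 + 3*c^3/2 - 7*c*log(-c)/3 + 47*c/24


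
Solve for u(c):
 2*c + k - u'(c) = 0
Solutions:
 u(c) = C1 + c^2 + c*k


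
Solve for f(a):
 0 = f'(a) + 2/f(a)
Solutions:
 f(a) = -sqrt(C1 - 4*a)
 f(a) = sqrt(C1 - 4*a)


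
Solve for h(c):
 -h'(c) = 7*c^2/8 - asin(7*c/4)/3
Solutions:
 h(c) = C1 - 7*c^3/24 + c*asin(7*c/4)/3 + sqrt(16 - 49*c^2)/21


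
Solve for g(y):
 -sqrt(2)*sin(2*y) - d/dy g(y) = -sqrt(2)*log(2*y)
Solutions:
 g(y) = C1 + sqrt(2)*y*(log(y) - 1) + sqrt(2)*y*log(2) + sqrt(2)*cos(2*y)/2


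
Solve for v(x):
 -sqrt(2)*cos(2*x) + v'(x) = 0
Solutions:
 v(x) = C1 + sqrt(2)*sin(2*x)/2


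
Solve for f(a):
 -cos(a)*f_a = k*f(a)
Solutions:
 f(a) = C1*exp(k*(log(sin(a) - 1) - log(sin(a) + 1))/2)


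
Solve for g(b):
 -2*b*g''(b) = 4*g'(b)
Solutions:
 g(b) = C1 + C2/b


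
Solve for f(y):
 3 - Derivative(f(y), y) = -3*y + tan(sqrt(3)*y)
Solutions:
 f(y) = C1 + 3*y^2/2 + 3*y + sqrt(3)*log(cos(sqrt(3)*y))/3


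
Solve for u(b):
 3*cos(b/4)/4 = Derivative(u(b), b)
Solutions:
 u(b) = C1 + 3*sin(b/4)


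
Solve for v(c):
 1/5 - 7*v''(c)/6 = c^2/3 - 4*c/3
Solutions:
 v(c) = C1 + C2*c - c^4/42 + 4*c^3/21 + 3*c^2/35


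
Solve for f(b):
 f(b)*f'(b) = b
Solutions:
 f(b) = -sqrt(C1 + b^2)
 f(b) = sqrt(C1 + b^2)


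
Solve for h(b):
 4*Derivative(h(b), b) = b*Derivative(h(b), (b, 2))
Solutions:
 h(b) = C1 + C2*b^5


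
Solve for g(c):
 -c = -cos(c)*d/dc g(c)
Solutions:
 g(c) = C1 + Integral(c/cos(c), c)


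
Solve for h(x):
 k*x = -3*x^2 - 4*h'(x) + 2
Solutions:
 h(x) = C1 - k*x^2/8 - x^3/4 + x/2


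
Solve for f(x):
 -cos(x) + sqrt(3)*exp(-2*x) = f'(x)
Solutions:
 f(x) = C1 - sin(x) - sqrt(3)*exp(-2*x)/2


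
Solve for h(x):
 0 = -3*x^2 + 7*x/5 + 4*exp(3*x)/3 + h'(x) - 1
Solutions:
 h(x) = C1 + x^3 - 7*x^2/10 + x - 4*exp(3*x)/9


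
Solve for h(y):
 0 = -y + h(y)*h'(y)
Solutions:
 h(y) = -sqrt(C1 + y^2)
 h(y) = sqrt(C1 + y^2)


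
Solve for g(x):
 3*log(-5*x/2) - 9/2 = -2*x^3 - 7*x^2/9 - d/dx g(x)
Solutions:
 g(x) = C1 - x^4/2 - 7*x^3/27 - 3*x*log(-x) + x*(-3*log(5) + 3*log(2) + 15/2)


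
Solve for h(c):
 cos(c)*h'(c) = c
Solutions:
 h(c) = C1 + Integral(c/cos(c), c)


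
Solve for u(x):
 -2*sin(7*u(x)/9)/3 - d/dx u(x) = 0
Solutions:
 2*x/3 + 9*log(cos(7*u(x)/9) - 1)/14 - 9*log(cos(7*u(x)/9) + 1)/14 = C1


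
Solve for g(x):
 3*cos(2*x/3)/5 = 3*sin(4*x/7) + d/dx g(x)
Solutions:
 g(x) = C1 + 9*sin(2*x/3)/10 + 21*cos(4*x/7)/4


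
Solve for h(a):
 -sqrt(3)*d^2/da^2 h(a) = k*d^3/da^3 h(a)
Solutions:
 h(a) = C1 + C2*a + C3*exp(-sqrt(3)*a/k)


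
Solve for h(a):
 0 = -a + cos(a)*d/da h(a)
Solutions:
 h(a) = C1 + Integral(a/cos(a), a)
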